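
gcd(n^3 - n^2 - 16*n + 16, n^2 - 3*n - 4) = n - 4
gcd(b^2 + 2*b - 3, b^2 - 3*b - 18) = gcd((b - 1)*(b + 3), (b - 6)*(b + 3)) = b + 3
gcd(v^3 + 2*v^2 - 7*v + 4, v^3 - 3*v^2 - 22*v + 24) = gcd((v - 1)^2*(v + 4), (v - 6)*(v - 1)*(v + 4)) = v^2 + 3*v - 4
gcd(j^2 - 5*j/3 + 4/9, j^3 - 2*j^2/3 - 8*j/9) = j - 4/3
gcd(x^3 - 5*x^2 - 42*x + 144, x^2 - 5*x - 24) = x - 8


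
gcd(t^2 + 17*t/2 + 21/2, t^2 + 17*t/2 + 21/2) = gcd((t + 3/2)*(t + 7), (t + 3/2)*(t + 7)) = t^2 + 17*t/2 + 21/2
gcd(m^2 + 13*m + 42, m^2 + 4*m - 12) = m + 6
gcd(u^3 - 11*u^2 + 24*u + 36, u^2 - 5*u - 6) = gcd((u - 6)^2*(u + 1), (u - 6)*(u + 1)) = u^2 - 5*u - 6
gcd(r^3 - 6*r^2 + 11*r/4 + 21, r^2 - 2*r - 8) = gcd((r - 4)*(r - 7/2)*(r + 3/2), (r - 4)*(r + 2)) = r - 4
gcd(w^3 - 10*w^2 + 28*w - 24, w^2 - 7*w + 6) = w - 6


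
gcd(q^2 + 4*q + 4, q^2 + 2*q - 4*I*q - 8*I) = q + 2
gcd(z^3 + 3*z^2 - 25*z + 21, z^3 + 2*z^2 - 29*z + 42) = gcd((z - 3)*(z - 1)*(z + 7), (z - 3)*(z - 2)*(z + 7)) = z^2 + 4*z - 21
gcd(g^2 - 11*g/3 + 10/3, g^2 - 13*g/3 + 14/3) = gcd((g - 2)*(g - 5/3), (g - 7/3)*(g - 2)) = g - 2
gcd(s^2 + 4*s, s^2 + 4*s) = s^2 + 4*s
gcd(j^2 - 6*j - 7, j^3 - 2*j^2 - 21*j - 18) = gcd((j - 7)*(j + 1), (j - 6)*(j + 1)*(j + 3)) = j + 1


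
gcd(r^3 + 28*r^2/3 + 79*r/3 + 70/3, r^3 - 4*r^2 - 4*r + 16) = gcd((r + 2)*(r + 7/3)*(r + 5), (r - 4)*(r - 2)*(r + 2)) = r + 2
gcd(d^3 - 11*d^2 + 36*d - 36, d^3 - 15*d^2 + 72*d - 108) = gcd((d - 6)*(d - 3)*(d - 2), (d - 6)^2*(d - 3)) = d^2 - 9*d + 18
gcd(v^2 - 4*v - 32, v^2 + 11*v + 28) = v + 4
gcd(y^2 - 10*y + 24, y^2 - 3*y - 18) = y - 6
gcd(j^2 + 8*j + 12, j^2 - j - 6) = j + 2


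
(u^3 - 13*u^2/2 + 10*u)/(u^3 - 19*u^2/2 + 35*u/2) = (u - 4)/(u - 7)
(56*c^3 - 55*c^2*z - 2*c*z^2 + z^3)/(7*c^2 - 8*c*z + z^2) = (-56*c^2 - c*z + z^2)/(-7*c + z)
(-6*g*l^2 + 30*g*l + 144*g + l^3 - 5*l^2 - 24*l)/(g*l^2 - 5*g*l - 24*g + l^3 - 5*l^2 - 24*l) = (-6*g + l)/(g + l)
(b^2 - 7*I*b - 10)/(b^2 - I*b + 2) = (b - 5*I)/(b + I)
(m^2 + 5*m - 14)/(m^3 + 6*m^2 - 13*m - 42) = (m - 2)/(m^2 - m - 6)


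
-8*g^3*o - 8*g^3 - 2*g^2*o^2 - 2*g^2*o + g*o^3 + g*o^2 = (-4*g + o)*(2*g + o)*(g*o + g)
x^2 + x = x*(x + 1)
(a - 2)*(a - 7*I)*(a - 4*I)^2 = a^4 - 2*a^3 - 15*I*a^3 - 72*a^2 + 30*I*a^2 + 144*a + 112*I*a - 224*I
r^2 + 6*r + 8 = (r + 2)*(r + 4)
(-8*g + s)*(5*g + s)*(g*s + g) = -40*g^3*s - 40*g^3 - 3*g^2*s^2 - 3*g^2*s + g*s^3 + g*s^2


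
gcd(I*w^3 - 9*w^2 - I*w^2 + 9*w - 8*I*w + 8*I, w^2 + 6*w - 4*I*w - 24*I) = 1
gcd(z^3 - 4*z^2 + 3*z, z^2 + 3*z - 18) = z - 3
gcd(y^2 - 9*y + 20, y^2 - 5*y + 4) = y - 4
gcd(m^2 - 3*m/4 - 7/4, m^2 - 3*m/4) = 1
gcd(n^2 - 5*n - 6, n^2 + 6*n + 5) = n + 1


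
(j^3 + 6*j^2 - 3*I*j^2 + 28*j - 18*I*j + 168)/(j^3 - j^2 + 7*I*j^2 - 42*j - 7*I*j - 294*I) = (j^2 - 3*I*j + 28)/(j^2 + 7*j*(-1 + I) - 49*I)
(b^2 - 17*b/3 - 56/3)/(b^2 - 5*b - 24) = (b + 7/3)/(b + 3)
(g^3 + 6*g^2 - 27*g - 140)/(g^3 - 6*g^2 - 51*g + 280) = (g + 4)/(g - 8)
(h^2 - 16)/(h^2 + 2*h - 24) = (h + 4)/(h + 6)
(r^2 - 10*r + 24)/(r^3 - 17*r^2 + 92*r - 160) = (r - 6)/(r^2 - 13*r + 40)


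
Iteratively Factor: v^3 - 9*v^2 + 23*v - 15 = (v - 1)*(v^2 - 8*v + 15) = (v - 3)*(v - 1)*(v - 5)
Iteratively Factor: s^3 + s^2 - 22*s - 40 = (s - 5)*(s^2 + 6*s + 8) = (s - 5)*(s + 4)*(s + 2)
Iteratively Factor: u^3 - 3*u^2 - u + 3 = (u - 1)*(u^2 - 2*u - 3) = (u - 1)*(u + 1)*(u - 3)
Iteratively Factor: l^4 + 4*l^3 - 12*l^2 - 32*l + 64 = (l - 2)*(l^3 + 6*l^2 - 32) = (l - 2)*(l + 4)*(l^2 + 2*l - 8) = (l - 2)^2*(l + 4)*(l + 4)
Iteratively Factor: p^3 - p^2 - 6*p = (p - 3)*(p^2 + 2*p) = (p - 3)*(p + 2)*(p)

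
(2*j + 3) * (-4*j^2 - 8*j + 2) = -8*j^3 - 28*j^2 - 20*j + 6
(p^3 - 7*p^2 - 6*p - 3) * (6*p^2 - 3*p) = 6*p^5 - 45*p^4 - 15*p^3 + 9*p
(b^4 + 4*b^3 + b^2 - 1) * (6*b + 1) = 6*b^5 + 25*b^4 + 10*b^3 + b^2 - 6*b - 1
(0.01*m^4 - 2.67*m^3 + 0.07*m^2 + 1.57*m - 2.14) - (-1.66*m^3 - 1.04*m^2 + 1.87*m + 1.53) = 0.01*m^4 - 1.01*m^3 + 1.11*m^2 - 0.3*m - 3.67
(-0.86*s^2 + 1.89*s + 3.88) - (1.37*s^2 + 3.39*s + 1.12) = -2.23*s^2 - 1.5*s + 2.76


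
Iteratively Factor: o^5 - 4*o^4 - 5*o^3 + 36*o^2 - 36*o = (o - 2)*(o^4 - 2*o^3 - 9*o^2 + 18*o) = (o - 2)^2*(o^3 - 9*o) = o*(o - 2)^2*(o^2 - 9) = o*(o - 2)^2*(o + 3)*(o - 3)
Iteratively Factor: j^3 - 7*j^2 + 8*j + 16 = (j - 4)*(j^2 - 3*j - 4) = (j - 4)^2*(j + 1)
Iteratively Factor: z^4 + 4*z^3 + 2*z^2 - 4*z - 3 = (z - 1)*(z^3 + 5*z^2 + 7*z + 3) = (z - 1)*(z + 3)*(z^2 + 2*z + 1) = (z - 1)*(z + 1)*(z + 3)*(z + 1)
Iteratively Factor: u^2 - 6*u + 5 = (u - 1)*(u - 5)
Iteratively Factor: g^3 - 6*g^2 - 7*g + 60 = (g + 3)*(g^2 - 9*g + 20) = (g - 5)*(g + 3)*(g - 4)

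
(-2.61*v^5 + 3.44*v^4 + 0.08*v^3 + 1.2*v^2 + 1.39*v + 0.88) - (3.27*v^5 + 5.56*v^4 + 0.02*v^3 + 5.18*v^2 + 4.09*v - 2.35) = -5.88*v^5 - 2.12*v^4 + 0.06*v^3 - 3.98*v^2 - 2.7*v + 3.23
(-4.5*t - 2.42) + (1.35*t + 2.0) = -3.15*t - 0.42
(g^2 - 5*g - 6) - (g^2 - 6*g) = g - 6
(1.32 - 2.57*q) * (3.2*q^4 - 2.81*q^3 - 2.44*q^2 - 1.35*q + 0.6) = -8.224*q^5 + 11.4457*q^4 + 2.5616*q^3 + 0.2487*q^2 - 3.324*q + 0.792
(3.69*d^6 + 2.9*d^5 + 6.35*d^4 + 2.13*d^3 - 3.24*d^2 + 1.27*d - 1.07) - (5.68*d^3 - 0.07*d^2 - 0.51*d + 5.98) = 3.69*d^6 + 2.9*d^5 + 6.35*d^4 - 3.55*d^3 - 3.17*d^2 + 1.78*d - 7.05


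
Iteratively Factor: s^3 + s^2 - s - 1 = (s + 1)*(s^2 - 1) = (s + 1)^2*(s - 1)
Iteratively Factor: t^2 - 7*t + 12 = (t - 3)*(t - 4)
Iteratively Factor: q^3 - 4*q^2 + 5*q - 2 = (q - 1)*(q^2 - 3*q + 2) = (q - 2)*(q - 1)*(q - 1)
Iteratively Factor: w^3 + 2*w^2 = (w)*(w^2 + 2*w) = w^2*(w + 2)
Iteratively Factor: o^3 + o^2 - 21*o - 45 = (o - 5)*(o^2 + 6*o + 9) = (o - 5)*(o + 3)*(o + 3)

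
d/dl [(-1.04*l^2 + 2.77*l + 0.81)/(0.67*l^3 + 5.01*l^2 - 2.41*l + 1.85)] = (0.6968*l^4 - 3.7118*l^3 - 12.9994*l^2 - 11.9642*l + 7.0766)/(0.4489*l^6 + 6.7134*l^5 + 21.8707*l^4 - 21.6692*l^3 + 24.3451*l^2 - 8.917*l + 3.4225)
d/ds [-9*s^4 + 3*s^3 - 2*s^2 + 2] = s*(-36*s^2 + 9*s - 4)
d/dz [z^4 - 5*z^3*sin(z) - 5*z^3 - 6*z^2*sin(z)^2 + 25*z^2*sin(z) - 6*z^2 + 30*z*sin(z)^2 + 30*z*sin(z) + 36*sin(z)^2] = -5*z^3*cos(z) + 4*z^3 - 15*z^2*sin(z) - 6*z^2*sin(2*z) + 25*z^2*cos(z) - 15*z^2 - 12*z*sin(z)^2 + 50*z*sin(z) + 30*z*sin(2*z) + 30*z*cos(z) - 12*z + 30*sin(z)^2 + 30*sin(z) + 36*sin(2*z)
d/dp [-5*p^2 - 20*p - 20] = -10*p - 20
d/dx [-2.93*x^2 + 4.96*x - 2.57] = 4.96 - 5.86*x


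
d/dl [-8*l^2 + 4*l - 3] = 4 - 16*l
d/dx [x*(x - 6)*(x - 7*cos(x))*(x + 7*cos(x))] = 4*x^3 + 49*x^2*sin(2*x) - 18*x^2 - 294*x*sin(2*x) - 98*x*cos(x)^2 + 294*cos(x)^2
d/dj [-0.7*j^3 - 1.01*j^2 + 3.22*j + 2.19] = -2.1*j^2 - 2.02*j + 3.22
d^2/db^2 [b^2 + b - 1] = 2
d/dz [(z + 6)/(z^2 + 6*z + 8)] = (z^2 + 6*z - 2*(z + 3)*(z + 6) + 8)/(z^2 + 6*z + 8)^2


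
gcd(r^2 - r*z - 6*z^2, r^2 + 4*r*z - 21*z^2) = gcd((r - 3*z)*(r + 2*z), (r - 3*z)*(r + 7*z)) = -r + 3*z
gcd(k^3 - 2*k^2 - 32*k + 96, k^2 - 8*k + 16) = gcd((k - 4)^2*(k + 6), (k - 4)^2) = k^2 - 8*k + 16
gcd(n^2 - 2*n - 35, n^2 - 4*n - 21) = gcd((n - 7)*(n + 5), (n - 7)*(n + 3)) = n - 7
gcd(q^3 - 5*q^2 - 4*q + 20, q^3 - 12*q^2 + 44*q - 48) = q - 2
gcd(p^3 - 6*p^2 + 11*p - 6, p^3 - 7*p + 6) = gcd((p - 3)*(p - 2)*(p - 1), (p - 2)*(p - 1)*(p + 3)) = p^2 - 3*p + 2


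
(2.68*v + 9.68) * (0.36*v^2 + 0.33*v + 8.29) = 0.9648*v^3 + 4.3692*v^2 + 25.4116*v + 80.2472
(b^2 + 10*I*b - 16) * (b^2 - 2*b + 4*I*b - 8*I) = b^4 - 2*b^3 + 14*I*b^3 - 56*b^2 - 28*I*b^2 + 112*b - 64*I*b + 128*I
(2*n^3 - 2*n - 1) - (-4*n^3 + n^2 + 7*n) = 6*n^3 - n^2 - 9*n - 1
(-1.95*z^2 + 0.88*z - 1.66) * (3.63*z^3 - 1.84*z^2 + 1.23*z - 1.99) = -7.0785*z^5 + 6.7824*z^4 - 10.0435*z^3 + 8.0173*z^2 - 3.793*z + 3.3034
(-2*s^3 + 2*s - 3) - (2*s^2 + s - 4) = -2*s^3 - 2*s^2 + s + 1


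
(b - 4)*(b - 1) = b^2 - 5*b + 4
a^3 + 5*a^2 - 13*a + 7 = (a - 1)^2*(a + 7)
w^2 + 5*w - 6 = (w - 1)*(w + 6)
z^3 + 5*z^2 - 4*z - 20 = (z - 2)*(z + 2)*(z + 5)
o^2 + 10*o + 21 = (o + 3)*(o + 7)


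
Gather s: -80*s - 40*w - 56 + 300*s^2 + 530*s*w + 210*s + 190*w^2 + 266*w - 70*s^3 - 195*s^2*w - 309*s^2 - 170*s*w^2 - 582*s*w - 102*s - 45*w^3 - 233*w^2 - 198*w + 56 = -70*s^3 + s^2*(-195*w - 9) + s*(-170*w^2 - 52*w + 28) - 45*w^3 - 43*w^2 + 28*w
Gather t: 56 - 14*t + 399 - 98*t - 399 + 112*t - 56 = 0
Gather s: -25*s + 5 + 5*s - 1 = 4 - 20*s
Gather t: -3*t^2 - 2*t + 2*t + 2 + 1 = 3 - 3*t^2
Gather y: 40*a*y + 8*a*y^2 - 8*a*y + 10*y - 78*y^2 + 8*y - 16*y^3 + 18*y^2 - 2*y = -16*y^3 + y^2*(8*a - 60) + y*(32*a + 16)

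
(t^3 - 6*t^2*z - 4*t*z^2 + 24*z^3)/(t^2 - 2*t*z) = t - 4*z - 12*z^2/t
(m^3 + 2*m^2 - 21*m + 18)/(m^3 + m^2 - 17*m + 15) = (m + 6)/(m + 5)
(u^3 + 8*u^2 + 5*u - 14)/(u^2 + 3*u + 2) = (u^2 + 6*u - 7)/(u + 1)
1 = 1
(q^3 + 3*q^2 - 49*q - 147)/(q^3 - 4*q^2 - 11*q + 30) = (q^2 - 49)/(q^2 - 7*q + 10)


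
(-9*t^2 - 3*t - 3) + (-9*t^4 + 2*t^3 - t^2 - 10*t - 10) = -9*t^4 + 2*t^3 - 10*t^2 - 13*t - 13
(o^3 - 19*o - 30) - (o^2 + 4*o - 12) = o^3 - o^2 - 23*o - 18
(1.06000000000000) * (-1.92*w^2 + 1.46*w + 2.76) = -2.0352*w^2 + 1.5476*w + 2.9256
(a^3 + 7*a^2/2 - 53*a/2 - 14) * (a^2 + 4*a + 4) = a^5 + 15*a^4/2 - 17*a^3/2 - 106*a^2 - 162*a - 56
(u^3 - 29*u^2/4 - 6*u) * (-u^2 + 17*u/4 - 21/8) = -u^5 + 23*u^4/2 - 439*u^3/16 - 207*u^2/32 + 63*u/4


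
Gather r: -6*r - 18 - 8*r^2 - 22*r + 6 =-8*r^2 - 28*r - 12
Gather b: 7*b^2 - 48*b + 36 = 7*b^2 - 48*b + 36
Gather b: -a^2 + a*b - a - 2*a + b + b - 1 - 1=-a^2 - 3*a + b*(a + 2) - 2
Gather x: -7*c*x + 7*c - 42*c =-7*c*x - 35*c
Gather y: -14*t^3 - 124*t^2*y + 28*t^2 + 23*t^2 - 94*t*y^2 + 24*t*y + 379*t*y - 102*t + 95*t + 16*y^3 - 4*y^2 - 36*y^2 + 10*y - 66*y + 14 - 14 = -14*t^3 + 51*t^2 - 7*t + 16*y^3 + y^2*(-94*t - 40) + y*(-124*t^2 + 403*t - 56)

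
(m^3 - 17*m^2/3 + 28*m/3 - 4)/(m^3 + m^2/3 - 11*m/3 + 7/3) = (3*m^3 - 17*m^2 + 28*m - 12)/(3*m^3 + m^2 - 11*m + 7)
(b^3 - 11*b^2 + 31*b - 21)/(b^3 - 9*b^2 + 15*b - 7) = (b - 3)/(b - 1)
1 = 1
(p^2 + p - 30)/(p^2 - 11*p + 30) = (p + 6)/(p - 6)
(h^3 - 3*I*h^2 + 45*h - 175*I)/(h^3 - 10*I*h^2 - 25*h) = (h + 7*I)/h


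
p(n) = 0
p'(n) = 0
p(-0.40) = 0.00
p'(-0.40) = 0.00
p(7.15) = 0.00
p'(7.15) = 0.00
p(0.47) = 0.00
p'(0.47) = 0.00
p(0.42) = 0.00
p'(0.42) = 0.00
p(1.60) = 0.00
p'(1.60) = 0.00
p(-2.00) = 0.00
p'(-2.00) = 0.00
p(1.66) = 0.00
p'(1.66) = 0.00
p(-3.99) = 0.00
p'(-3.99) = 0.00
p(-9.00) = 0.00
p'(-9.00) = 0.00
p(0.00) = 0.00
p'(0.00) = 0.00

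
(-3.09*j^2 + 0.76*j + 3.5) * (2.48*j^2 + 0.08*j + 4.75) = -7.6632*j^4 + 1.6376*j^3 - 5.9367*j^2 + 3.89*j + 16.625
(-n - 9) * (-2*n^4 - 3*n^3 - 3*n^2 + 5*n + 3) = 2*n^5 + 21*n^4 + 30*n^3 + 22*n^2 - 48*n - 27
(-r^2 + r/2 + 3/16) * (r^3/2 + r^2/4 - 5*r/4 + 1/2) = -r^5/2 + 47*r^3/32 - 69*r^2/64 + r/64 + 3/32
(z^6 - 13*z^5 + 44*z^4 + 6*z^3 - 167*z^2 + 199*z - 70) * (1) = z^6 - 13*z^5 + 44*z^4 + 6*z^3 - 167*z^2 + 199*z - 70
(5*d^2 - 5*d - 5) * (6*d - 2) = 30*d^3 - 40*d^2 - 20*d + 10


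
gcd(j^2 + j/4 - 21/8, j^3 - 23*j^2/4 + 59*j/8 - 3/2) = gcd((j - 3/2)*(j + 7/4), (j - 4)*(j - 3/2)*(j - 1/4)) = j - 3/2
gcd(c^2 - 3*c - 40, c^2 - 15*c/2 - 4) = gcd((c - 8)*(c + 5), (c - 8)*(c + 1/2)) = c - 8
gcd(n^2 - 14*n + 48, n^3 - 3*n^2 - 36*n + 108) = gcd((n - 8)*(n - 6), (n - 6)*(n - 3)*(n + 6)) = n - 6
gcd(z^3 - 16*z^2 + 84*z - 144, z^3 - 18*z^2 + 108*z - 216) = z^2 - 12*z + 36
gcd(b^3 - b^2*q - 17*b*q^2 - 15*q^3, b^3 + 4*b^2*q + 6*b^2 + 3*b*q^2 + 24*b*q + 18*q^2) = b^2 + 4*b*q + 3*q^2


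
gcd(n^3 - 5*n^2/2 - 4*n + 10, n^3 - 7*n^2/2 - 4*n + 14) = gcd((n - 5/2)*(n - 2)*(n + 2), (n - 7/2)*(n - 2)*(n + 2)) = n^2 - 4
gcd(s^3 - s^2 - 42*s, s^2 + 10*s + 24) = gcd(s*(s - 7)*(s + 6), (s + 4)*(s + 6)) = s + 6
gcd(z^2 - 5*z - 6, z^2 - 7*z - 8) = z + 1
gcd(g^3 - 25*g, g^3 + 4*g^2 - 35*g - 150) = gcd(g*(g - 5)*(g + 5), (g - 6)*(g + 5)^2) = g + 5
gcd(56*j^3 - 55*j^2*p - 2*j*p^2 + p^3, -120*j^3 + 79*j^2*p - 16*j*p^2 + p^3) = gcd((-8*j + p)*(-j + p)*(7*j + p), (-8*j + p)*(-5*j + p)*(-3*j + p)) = -8*j + p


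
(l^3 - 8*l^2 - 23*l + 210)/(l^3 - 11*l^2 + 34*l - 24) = (l^2 - 2*l - 35)/(l^2 - 5*l + 4)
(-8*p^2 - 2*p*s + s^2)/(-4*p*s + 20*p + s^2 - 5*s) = (2*p + s)/(s - 5)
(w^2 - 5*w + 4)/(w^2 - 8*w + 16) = (w - 1)/(w - 4)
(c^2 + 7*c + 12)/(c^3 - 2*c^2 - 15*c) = (c + 4)/(c*(c - 5))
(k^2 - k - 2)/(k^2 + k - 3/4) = 4*(k^2 - k - 2)/(4*k^2 + 4*k - 3)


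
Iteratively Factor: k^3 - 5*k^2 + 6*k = (k - 2)*(k^2 - 3*k) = (k - 3)*(k - 2)*(k)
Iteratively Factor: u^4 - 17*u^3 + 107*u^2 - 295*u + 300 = (u - 3)*(u^3 - 14*u^2 + 65*u - 100) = (u - 5)*(u - 3)*(u^2 - 9*u + 20) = (u - 5)*(u - 4)*(u - 3)*(u - 5)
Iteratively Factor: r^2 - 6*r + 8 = (r - 2)*(r - 4)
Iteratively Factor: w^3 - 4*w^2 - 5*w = (w + 1)*(w^2 - 5*w) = (w - 5)*(w + 1)*(w)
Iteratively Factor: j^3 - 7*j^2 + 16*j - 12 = (j - 3)*(j^2 - 4*j + 4) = (j - 3)*(j - 2)*(j - 2)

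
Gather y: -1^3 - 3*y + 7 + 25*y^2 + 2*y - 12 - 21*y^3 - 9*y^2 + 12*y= -21*y^3 + 16*y^2 + 11*y - 6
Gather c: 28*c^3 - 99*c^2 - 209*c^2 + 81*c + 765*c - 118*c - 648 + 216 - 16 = 28*c^3 - 308*c^2 + 728*c - 448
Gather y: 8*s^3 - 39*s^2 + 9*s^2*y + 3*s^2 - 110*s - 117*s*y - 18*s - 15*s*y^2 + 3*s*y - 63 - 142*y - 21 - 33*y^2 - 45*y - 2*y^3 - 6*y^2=8*s^3 - 36*s^2 - 128*s - 2*y^3 + y^2*(-15*s - 39) + y*(9*s^2 - 114*s - 187) - 84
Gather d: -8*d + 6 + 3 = 9 - 8*d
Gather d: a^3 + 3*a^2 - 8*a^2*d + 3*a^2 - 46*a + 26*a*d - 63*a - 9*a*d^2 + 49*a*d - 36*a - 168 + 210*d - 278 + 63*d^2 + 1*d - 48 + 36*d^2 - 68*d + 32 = a^3 + 6*a^2 - 145*a + d^2*(99 - 9*a) + d*(-8*a^2 + 75*a + 143) - 462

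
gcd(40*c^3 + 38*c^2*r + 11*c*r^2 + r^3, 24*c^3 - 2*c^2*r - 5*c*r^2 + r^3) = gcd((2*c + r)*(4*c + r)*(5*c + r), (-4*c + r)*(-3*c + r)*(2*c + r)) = 2*c + r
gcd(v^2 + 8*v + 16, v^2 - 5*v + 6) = 1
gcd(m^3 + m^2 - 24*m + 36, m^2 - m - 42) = m + 6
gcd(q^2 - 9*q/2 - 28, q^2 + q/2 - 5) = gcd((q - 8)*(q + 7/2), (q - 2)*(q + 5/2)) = 1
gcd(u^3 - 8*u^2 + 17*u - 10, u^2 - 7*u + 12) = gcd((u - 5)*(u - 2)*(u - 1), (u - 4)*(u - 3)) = 1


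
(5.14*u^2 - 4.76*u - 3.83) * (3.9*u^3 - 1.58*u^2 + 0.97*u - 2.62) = 20.046*u^5 - 26.6852*u^4 - 2.4304*u^3 - 12.0326*u^2 + 8.7561*u + 10.0346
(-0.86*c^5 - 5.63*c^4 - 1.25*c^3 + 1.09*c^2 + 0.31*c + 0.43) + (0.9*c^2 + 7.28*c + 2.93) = -0.86*c^5 - 5.63*c^4 - 1.25*c^3 + 1.99*c^2 + 7.59*c + 3.36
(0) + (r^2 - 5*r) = r^2 - 5*r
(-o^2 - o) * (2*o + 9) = -2*o^3 - 11*o^2 - 9*o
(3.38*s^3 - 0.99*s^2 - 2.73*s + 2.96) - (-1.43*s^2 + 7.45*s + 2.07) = 3.38*s^3 + 0.44*s^2 - 10.18*s + 0.89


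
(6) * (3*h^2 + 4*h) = 18*h^2 + 24*h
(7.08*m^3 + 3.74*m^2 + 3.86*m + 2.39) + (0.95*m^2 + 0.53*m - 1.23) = 7.08*m^3 + 4.69*m^2 + 4.39*m + 1.16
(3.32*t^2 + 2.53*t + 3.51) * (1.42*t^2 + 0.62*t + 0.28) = 4.7144*t^4 + 5.651*t^3 + 7.4824*t^2 + 2.8846*t + 0.9828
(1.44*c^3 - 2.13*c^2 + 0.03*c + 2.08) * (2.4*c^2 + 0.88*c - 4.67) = 3.456*c^5 - 3.8448*c^4 - 8.5272*c^3 + 14.9655*c^2 + 1.6903*c - 9.7136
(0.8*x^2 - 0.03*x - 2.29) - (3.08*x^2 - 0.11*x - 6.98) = -2.28*x^2 + 0.08*x + 4.69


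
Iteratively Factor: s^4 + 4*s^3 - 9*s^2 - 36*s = (s - 3)*(s^3 + 7*s^2 + 12*s) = (s - 3)*(s + 4)*(s^2 + 3*s) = s*(s - 3)*(s + 4)*(s + 3)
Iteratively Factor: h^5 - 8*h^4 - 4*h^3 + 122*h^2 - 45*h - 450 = (h - 5)*(h^4 - 3*h^3 - 19*h^2 + 27*h + 90) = (h - 5)^2*(h^3 + 2*h^2 - 9*h - 18) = (h - 5)^2*(h + 3)*(h^2 - h - 6) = (h - 5)^2*(h + 2)*(h + 3)*(h - 3)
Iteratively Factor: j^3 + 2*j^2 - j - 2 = (j - 1)*(j^2 + 3*j + 2) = (j - 1)*(j + 2)*(j + 1)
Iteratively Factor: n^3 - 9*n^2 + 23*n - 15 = (n - 5)*(n^2 - 4*n + 3) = (n - 5)*(n - 1)*(n - 3)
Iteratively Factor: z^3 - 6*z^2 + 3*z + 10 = (z + 1)*(z^2 - 7*z + 10) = (z - 2)*(z + 1)*(z - 5)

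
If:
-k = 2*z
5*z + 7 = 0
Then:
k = 14/5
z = -7/5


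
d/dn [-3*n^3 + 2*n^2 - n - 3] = -9*n^2 + 4*n - 1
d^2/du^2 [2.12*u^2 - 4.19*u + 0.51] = 4.24000000000000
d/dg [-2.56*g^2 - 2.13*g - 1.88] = -5.12*g - 2.13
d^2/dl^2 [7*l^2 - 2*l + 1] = 14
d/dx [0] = 0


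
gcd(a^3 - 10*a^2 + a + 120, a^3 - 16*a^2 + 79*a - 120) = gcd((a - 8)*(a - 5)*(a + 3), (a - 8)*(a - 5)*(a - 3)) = a^2 - 13*a + 40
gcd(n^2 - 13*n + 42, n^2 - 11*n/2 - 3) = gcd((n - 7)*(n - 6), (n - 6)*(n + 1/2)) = n - 6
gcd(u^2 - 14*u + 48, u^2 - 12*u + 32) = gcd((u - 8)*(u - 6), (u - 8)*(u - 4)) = u - 8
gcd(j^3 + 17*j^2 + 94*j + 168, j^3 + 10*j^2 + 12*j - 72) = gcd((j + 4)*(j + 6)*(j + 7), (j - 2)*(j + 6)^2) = j + 6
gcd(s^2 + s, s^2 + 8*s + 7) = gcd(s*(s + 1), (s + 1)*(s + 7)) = s + 1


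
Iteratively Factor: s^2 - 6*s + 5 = (s - 1)*(s - 5)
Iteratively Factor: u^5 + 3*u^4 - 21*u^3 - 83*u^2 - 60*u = (u + 1)*(u^4 + 2*u^3 - 23*u^2 - 60*u) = (u - 5)*(u + 1)*(u^3 + 7*u^2 + 12*u) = u*(u - 5)*(u + 1)*(u^2 + 7*u + 12) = u*(u - 5)*(u + 1)*(u + 4)*(u + 3)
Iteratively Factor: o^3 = (o)*(o^2) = o^2*(o)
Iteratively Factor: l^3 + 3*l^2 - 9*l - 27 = (l + 3)*(l^2 - 9) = (l + 3)^2*(l - 3)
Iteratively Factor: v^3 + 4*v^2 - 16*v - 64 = (v + 4)*(v^2 - 16) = (v + 4)^2*(v - 4)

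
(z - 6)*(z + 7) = z^2 + z - 42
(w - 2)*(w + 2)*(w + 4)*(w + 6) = w^4 + 10*w^3 + 20*w^2 - 40*w - 96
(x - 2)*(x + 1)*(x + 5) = x^3 + 4*x^2 - 7*x - 10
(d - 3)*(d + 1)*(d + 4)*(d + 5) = d^4 + 7*d^3 - d^2 - 67*d - 60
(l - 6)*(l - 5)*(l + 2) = l^3 - 9*l^2 + 8*l + 60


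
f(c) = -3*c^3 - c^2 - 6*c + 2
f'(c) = -9*c^2 - 2*c - 6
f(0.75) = -4.33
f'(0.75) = -12.56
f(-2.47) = 55.93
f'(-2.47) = -55.97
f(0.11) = 1.32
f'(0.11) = -6.33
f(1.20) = -11.82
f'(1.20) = -21.36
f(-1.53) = 19.58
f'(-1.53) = -24.01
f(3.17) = -122.63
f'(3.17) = -102.78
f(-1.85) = 28.67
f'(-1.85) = -33.10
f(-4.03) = 206.29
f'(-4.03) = -144.11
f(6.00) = -718.00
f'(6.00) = -342.00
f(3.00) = -106.00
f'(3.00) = -93.00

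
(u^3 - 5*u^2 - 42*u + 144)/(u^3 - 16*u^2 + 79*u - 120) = (u + 6)/(u - 5)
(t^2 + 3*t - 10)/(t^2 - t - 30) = (t - 2)/(t - 6)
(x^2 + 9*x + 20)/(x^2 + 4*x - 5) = (x + 4)/(x - 1)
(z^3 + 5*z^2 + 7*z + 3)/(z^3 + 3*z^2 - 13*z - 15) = (z^2 + 4*z + 3)/(z^2 + 2*z - 15)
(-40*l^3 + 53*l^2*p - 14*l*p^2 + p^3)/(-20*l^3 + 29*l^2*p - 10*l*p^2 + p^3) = (-8*l + p)/(-4*l + p)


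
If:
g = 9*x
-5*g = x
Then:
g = 0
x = 0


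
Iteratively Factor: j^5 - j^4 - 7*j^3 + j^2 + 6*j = (j + 2)*(j^4 - 3*j^3 - j^2 + 3*j) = (j - 3)*(j + 2)*(j^3 - j) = (j - 3)*(j + 1)*(j + 2)*(j^2 - j) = (j - 3)*(j - 1)*(j + 1)*(j + 2)*(j)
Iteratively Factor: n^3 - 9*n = (n + 3)*(n^2 - 3*n) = (n - 3)*(n + 3)*(n)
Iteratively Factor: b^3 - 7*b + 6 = (b - 1)*(b^2 + b - 6) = (b - 2)*(b - 1)*(b + 3)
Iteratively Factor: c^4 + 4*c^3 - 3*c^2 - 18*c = (c + 3)*(c^3 + c^2 - 6*c) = (c - 2)*(c + 3)*(c^2 + 3*c) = (c - 2)*(c + 3)^2*(c)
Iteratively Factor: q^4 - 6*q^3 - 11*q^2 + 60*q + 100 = (q - 5)*(q^3 - q^2 - 16*q - 20) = (q - 5)*(q + 2)*(q^2 - 3*q - 10) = (q - 5)^2*(q + 2)*(q + 2)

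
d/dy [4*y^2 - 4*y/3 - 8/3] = 8*y - 4/3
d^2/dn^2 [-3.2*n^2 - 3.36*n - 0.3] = -6.40000000000000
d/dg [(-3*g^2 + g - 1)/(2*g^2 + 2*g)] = (-2*g^2 + g + 1/2)/(g^2*(g^2 + 2*g + 1))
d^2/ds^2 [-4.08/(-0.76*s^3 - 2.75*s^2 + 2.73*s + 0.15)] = (-(18.6048*s + 22.44)*(0.76*s^3 + 2.75*s^2 - 2.73*s - 0.15) + 4.08*(2.28*s^2 + 5.5*s - 2.73)*(4.56*s^2 + 11.0*s - 5.46))/(0.76*s^3 + 2.75*s^2 - 2.73*s - 0.15)^3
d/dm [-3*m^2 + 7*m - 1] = 7 - 6*m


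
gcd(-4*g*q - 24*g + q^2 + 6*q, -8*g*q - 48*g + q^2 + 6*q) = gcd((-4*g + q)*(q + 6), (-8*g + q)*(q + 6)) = q + 6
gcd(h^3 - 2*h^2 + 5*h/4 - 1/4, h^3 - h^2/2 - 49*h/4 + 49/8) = h - 1/2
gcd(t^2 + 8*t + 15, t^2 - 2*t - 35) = t + 5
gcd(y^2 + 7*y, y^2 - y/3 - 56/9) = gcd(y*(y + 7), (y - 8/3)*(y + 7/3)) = 1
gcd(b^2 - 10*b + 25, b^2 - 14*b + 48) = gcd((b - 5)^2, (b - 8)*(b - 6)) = 1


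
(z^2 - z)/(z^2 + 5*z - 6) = z/(z + 6)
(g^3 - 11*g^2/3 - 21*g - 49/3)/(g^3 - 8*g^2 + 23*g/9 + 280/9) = 3*(3*g^2 + 10*g + 7)/(9*g^2 - 9*g - 40)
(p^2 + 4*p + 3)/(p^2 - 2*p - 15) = (p + 1)/(p - 5)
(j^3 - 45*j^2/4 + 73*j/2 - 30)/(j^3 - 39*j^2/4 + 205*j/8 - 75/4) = 2*(j - 4)/(2*j - 5)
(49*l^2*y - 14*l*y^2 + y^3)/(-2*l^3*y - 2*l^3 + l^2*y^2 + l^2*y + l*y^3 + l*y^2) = y*(49*l^2 - 14*l*y + y^2)/(l*(-2*l^2*y - 2*l^2 + l*y^2 + l*y + y^3 + y^2))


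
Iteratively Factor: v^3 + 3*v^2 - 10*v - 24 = (v - 3)*(v^2 + 6*v + 8) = (v - 3)*(v + 4)*(v + 2)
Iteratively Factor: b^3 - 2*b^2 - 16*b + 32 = (b - 4)*(b^2 + 2*b - 8) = (b - 4)*(b + 4)*(b - 2)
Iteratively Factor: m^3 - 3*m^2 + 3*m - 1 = (m - 1)*(m^2 - 2*m + 1) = (m - 1)^2*(m - 1)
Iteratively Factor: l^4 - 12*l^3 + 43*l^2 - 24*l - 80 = (l + 1)*(l^3 - 13*l^2 + 56*l - 80) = (l - 4)*(l + 1)*(l^2 - 9*l + 20) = (l - 4)^2*(l + 1)*(l - 5)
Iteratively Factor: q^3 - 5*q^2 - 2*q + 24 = (q + 2)*(q^2 - 7*q + 12) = (q - 4)*(q + 2)*(q - 3)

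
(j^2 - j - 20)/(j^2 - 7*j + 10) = (j + 4)/(j - 2)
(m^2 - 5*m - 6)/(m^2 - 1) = (m - 6)/(m - 1)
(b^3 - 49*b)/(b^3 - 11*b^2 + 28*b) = (b + 7)/(b - 4)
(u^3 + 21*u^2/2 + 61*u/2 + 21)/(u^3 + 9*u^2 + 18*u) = (2*u^2 + 9*u + 7)/(2*u*(u + 3))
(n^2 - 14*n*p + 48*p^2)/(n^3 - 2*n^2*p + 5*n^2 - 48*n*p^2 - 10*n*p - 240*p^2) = (n - 6*p)/(n^2 + 6*n*p + 5*n + 30*p)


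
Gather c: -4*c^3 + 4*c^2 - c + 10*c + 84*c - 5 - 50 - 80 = -4*c^3 + 4*c^2 + 93*c - 135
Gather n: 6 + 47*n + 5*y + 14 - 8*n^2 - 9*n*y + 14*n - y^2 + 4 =-8*n^2 + n*(61 - 9*y) - y^2 + 5*y + 24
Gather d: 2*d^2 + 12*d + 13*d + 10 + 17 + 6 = 2*d^2 + 25*d + 33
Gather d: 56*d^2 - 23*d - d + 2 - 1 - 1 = 56*d^2 - 24*d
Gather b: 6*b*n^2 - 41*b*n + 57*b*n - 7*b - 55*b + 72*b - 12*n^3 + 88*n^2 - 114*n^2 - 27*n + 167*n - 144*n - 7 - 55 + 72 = b*(6*n^2 + 16*n + 10) - 12*n^3 - 26*n^2 - 4*n + 10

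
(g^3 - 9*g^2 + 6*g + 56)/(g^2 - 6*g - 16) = (g^2 - 11*g + 28)/(g - 8)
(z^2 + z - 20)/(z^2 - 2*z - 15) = (-z^2 - z + 20)/(-z^2 + 2*z + 15)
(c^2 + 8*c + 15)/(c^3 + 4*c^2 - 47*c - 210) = (c + 3)/(c^2 - c - 42)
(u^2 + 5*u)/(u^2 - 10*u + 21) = u*(u + 5)/(u^2 - 10*u + 21)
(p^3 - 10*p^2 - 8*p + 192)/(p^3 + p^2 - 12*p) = (p^2 - 14*p + 48)/(p*(p - 3))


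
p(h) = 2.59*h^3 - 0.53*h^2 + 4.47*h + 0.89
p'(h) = 7.77*h^2 - 1.06*h + 4.47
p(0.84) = 5.81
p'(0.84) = 9.06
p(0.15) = 1.56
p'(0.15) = 4.49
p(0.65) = 4.28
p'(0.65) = 7.06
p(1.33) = 11.99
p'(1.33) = 16.80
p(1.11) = 8.74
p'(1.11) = 12.87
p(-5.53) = -478.04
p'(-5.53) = 247.95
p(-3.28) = -110.87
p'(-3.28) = 91.54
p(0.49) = 3.26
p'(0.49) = 5.82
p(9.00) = 1886.30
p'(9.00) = 624.30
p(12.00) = 4453.73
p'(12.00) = 1110.63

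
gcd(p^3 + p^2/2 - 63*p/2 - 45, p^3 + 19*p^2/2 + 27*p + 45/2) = p^2 + 13*p/2 + 15/2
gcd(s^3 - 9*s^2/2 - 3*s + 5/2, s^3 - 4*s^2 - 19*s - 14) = s + 1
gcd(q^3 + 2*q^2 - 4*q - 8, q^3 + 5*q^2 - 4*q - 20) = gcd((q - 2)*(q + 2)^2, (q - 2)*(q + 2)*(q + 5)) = q^2 - 4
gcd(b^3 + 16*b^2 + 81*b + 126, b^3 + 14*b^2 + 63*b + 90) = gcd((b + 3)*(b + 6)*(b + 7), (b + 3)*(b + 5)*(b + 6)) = b^2 + 9*b + 18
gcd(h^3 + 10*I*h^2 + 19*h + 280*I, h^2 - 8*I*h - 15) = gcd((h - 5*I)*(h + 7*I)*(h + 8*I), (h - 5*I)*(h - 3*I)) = h - 5*I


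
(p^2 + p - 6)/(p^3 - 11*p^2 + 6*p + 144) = (p - 2)/(p^2 - 14*p + 48)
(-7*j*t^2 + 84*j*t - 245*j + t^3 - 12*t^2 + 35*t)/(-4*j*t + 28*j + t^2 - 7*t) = (-7*j*t + 35*j + t^2 - 5*t)/(-4*j + t)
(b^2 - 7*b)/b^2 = (b - 7)/b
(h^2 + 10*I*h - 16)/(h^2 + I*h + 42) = (h^2 + 10*I*h - 16)/(h^2 + I*h + 42)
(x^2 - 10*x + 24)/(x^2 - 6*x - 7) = (-x^2 + 10*x - 24)/(-x^2 + 6*x + 7)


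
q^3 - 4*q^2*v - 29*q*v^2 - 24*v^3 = (q - 8*v)*(q + v)*(q + 3*v)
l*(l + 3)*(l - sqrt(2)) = l^3 - sqrt(2)*l^2 + 3*l^2 - 3*sqrt(2)*l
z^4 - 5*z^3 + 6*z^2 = z^2*(z - 3)*(z - 2)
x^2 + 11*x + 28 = (x + 4)*(x + 7)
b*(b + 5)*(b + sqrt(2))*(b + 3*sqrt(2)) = b^4 + 5*b^3 + 4*sqrt(2)*b^3 + 6*b^2 + 20*sqrt(2)*b^2 + 30*b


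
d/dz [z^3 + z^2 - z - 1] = 3*z^2 + 2*z - 1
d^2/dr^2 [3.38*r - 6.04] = 0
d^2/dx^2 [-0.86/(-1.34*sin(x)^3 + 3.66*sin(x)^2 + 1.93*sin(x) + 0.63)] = (-0.566940257848307*sin(x)^6 + 1.72056496162919*sin(x)^5 - 0.0459960998530304*sin(x)^4 + 1.07464225060769*sin(x)^2 - 1.04137699484391*sin(x) + 0.0177168830577596*sin(3*x)^2 + 0.712315525430665*sin(3*x) - 0.048390889545821*sin(5*x) + 0.0497849632380717)/(0.366120218579235*sin(x)^3 - 1.0*sin(x)^2 - 0.527322404371585*sin(x) - 0.172131147540984)^3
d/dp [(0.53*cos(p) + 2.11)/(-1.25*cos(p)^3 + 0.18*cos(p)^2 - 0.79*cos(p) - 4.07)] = (-1.325*cos(p)^3 - 7.8171*cos(p)^2 + 0.7596*cos(p) + 0.4902)*sin(p)/(1.5625*cos(p)^6 - 0.45*cos(p)^5 + 2.0074*cos(p)^4 + 9.8906*cos(p)^3 - 0.8411*cos(p)^2 + 6.4306*cos(p) + 16.5649)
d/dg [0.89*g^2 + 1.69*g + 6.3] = 1.78*g + 1.69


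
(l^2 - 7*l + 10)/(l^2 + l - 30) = (l - 2)/(l + 6)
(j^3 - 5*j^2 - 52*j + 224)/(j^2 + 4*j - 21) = (j^2 - 12*j + 32)/(j - 3)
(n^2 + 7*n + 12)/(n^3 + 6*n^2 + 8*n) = (n + 3)/(n*(n + 2))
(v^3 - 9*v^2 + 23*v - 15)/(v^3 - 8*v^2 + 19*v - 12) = (v - 5)/(v - 4)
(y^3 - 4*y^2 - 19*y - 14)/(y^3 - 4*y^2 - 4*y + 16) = (y^2 - 6*y - 7)/(y^2 - 6*y + 8)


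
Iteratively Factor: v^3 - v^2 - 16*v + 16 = (v - 4)*(v^2 + 3*v - 4) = (v - 4)*(v - 1)*(v + 4)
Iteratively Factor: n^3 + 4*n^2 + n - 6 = (n + 3)*(n^2 + n - 2) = (n - 1)*(n + 3)*(n + 2)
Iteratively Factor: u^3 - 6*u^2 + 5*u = (u)*(u^2 - 6*u + 5) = u*(u - 5)*(u - 1)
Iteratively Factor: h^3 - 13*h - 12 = (h - 4)*(h^2 + 4*h + 3) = (h - 4)*(h + 3)*(h + 1)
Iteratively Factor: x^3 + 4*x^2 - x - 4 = (x + 4)*(x^2 - 1) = (x - 1)*(x + 4)*(x + 1)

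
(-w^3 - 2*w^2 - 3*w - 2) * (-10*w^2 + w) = 10*w^5 + 19*w^4 + 28*w^3 + 17*w^2 - 2*w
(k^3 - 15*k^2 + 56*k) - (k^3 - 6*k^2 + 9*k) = -9*k^2 + 47*k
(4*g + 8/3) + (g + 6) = 5*g + 26/3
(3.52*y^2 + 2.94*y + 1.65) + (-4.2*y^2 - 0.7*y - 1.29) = -0.68*y^2 + 2.24*y + 0.36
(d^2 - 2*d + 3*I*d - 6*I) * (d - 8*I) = d^3 - 2*d^2 - 5*I*d^2 + 24*d + 10*I*d - 48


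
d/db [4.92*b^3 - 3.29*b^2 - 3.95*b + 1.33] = 14.76*b^2 - 6.58*b - 3.95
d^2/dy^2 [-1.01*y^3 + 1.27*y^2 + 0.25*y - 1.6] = 2.54 - 6.06*y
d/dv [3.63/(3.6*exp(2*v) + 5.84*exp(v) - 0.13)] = (-26.136*exp(v) - 21.1992)*exp(v)/(3.6*exp(2*v) + 5.84*exp(v) - 0.13)^2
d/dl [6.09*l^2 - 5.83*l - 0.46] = 12.18*l - 5.83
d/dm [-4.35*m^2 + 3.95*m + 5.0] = 3.95 - 8.7*m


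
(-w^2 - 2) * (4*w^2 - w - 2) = -4*w^4 + w^3 - 6*w^2 + 2*w + 4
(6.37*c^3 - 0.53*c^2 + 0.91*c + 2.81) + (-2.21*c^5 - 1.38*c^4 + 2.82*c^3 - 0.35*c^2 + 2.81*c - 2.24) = -2.21*c^5 - 1.38*c^4 + 9.19*c^3 - 0.88*c^2 + 3.72*c + 0.57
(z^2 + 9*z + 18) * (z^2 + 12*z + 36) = z^4 + 21*z^3 + 162*z^2 + 540*z + 648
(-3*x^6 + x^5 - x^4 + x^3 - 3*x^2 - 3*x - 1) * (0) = 0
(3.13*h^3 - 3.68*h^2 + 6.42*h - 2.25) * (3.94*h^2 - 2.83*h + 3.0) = 12.3322*h^5 - 23.3571*h^4 + 45.0992*h^3 - 38.0736*h^2 + 25.6275*h - 6.75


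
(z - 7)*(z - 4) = z^2 - 11*z + 28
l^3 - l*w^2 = l*(l - w)*(l + w)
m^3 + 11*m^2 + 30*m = m*(m + 5)*(m + 6)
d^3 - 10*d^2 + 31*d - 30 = (d - 5)*(d - 3)*(d - 2)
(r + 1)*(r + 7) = r^2 + 8*r + 7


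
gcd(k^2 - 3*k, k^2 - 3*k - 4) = 1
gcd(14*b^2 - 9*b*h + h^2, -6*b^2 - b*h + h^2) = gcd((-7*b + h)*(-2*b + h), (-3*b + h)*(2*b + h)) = 1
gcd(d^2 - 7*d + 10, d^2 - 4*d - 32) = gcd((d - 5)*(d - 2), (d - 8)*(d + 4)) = 1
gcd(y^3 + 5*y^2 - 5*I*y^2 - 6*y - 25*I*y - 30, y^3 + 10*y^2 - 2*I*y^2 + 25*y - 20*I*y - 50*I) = y^2 + y*(5 - 2*I) - 10*I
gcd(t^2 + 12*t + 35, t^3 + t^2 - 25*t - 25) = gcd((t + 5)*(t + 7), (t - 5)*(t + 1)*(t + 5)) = t + 5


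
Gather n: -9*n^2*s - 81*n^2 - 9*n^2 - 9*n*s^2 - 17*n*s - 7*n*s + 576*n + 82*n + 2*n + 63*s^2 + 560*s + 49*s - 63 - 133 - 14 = n^2*(-9*s - 90) + n*(-9*s^2 - 24*s + 660) + 63*s^2 + 609*s - 210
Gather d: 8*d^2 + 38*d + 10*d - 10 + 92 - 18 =8*d^2 + 48*d + 64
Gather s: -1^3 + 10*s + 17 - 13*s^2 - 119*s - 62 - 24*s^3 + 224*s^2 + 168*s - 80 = -24*s^3 + 211*s^2 + 59*s - 126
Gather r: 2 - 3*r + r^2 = r^2 - 3*r + 2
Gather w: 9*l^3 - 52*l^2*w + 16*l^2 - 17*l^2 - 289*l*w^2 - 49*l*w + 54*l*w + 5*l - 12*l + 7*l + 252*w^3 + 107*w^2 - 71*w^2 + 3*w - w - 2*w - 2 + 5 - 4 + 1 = 9*l^3 - l^2 + 252*w^3 + w^2*(36 - 289*l) + w*(-52*l^2 + 5*l)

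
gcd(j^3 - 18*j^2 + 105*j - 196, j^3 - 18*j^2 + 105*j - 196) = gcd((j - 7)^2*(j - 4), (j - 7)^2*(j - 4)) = j^3 - 18*j^2 + 105*j - 196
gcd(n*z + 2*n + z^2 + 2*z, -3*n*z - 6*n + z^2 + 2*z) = z + 2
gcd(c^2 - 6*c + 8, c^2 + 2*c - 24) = c - 4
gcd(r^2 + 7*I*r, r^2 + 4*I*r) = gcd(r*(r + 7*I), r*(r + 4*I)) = r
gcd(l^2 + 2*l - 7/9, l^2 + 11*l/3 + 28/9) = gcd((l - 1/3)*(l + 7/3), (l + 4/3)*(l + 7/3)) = l + 7/3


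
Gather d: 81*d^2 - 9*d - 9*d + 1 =81*d^2 - 18*d + 1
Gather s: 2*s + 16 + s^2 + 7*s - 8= s^2 + 9*s + 8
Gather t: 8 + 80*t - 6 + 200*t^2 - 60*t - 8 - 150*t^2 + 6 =50*t^2 + 20*t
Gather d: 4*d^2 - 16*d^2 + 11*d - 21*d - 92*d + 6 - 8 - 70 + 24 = -12*d^2 - 102*d - 48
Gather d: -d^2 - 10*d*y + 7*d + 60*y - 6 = -d^2 + d*(7 - 10*y) + 60*y - 6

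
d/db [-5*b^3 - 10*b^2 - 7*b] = -15*b^2 - 20*b - 7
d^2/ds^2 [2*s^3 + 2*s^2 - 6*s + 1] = 12*s + 4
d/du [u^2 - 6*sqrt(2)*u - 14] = 2*u - 6*sqrt(2)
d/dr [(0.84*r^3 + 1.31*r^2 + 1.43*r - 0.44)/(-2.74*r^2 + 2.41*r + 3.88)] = (-2.3016*r^4 + 4.0488*r^3 + 16.8529*r^2 + 7.7544*r + 6.6088)/(7.5076*r^4 - 13.2068*r^3 - 15.4543*r^2 + 18.7016*r + 15.0544)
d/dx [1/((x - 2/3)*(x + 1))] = 3*(-6*x - 1)/(9*x^4 + 6*x^3 - 11*x^2 - 4*x + 4)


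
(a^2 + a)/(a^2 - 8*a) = (a + 1)/(a - 8)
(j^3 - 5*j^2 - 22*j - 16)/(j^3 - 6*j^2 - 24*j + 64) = (j^2 + 3*j + 2)/(j^2 + 2*j - 8)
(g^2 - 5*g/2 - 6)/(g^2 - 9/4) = 2*(g - 4)/(2*g - 3)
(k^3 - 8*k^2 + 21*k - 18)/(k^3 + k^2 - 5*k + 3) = (k^3 - 8*k^2 + 21*k - 18)/(k^3 + k^2 - 5*k + 3)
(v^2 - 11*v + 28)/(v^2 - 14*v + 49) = (v - 4)/(v - 7)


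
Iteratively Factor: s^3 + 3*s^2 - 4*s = (s + 4)*(s^2 - s) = (s - 1)*(s + 4)*(s)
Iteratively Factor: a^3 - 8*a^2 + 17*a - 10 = (a - 2)*(a^2 - 6*a + 5) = (a - 5)*(a - 2)*(a - 1)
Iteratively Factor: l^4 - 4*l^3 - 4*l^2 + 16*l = (l - 4)*(l^3 - 4*l) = l*(l - 4)*(l^2 - 4) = l*(l - 4)*(l + 2)*(l - 2)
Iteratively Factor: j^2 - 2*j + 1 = (j - 1)*(j - 1)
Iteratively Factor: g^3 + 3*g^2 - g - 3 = (g - 1)*(g^2 + 4*g + 3) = (g - 1)*(g + 1)*(g + 3)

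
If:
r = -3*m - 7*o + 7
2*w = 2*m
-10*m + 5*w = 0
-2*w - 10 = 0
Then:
No Solution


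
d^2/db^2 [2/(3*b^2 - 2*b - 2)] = 4*(9*b^2 - 6*b - 4*(3*b - 1)^2 - 6)/(-3*b^2 + 2*b + 2)^3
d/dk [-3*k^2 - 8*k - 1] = -6*k - 8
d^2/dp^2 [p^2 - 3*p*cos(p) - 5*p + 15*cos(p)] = 3*p*cos(p) + 6*sin(p) - 15*cos(p) + 2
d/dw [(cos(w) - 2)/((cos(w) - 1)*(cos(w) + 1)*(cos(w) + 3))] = (-21*cos(w) - 3*cos(2*w) + cos(3*w) + 7)/(2*(cos(w) + 3)^2*sin(w)^3)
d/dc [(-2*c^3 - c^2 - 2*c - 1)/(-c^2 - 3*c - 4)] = (2*c^4 + 12*c^3 + 25*c^2 + 6*c + 5)/(c^4 + 6*c^3 + 17*c^2 + 24*c + 16)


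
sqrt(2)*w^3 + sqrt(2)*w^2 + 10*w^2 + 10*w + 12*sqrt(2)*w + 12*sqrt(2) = (w + 2*sqrt(2))*(w + 3*sqrt(2))*(sqrt(2)*w + sqrt(2))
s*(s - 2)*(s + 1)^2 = s^4 - 3*s^2 - 2*s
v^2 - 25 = (v - 5)*(v + 5)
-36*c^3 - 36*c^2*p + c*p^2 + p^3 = (-6*c + p)*(c + p)*(6*c + p)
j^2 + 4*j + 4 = (j + 2)^2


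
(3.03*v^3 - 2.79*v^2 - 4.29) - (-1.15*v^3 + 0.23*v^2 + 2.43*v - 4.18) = 4.18*v^3 - 3.02*v^2 - 2.43*v - 0.11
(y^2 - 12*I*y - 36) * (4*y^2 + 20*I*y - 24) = 4*y^4 - 28*I*y^3 + 72*y^2 - 432*I*y + 864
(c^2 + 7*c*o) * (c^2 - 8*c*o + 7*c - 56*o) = c^4 - c^3*o + 7*c^3 - 56*c^2*o^2 - 7*c^2*o - 392*c*o^2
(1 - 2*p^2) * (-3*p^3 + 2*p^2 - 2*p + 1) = 6*p^5 - 4*p^4 + p^3 - 2*p + 1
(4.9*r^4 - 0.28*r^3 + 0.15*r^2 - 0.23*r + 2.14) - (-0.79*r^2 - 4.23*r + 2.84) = 4.9*r^4 - 0.28*r^3 + 0.94*r^2 + 4.0*r - 0.7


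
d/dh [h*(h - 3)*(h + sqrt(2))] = h*(h - 3) + h*(h + sqrt(2)) + (h - 3)*(h + sqrt(2))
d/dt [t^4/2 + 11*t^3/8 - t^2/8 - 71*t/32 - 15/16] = 2*t^3 + 33*t^2/8 - t/4 - 71/32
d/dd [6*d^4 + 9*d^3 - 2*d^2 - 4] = d*(24*d^2 + 27*d - 4)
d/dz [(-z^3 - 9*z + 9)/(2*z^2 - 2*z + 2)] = z*(-z^3 + 2*z^2 + 6*z - 18)/(2*(z^4 - 2*z^3 + 3*z^2 - 2*z + 1))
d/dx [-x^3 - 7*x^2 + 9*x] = -3*x^2 - 14*x + 9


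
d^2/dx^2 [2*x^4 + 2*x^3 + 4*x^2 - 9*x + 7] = 24*x^2 + 12*x + 8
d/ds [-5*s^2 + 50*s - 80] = 50 - 10*s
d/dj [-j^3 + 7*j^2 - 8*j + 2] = -3*j^2 + 14*j - 8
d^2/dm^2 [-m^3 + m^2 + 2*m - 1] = 2 - 6*m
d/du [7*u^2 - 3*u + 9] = 14*u - 3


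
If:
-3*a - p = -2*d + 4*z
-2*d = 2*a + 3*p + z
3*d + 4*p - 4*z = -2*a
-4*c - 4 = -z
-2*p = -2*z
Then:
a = 0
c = -1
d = 0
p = 0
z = 0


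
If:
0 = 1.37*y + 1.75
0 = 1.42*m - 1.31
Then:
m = 0.92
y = -1.28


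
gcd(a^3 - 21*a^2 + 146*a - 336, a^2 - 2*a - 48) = a - 8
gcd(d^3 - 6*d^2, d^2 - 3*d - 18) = d - 6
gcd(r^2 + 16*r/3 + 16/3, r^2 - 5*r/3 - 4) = r + 4/3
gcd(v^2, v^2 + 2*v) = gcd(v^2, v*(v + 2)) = v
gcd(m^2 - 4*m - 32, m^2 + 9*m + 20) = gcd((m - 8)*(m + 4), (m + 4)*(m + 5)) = m + 4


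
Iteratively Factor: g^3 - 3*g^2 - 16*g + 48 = (g - 4)*(g^2 + g - 12) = (g - 4)*(g + 4)*(g - 3)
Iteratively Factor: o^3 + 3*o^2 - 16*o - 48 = (o - 4)*(o^2 + 7*o + 12) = (o - 4)*(o + 3)*(o + 4)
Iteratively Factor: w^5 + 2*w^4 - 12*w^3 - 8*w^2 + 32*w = (w)*(w^4 + 2*w^3 - 12*w^2 - 8*w + 32) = w*(w - 2)*(w^3 + 4*w^2 - 4*w - 16) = w*(w - 2)^2*(w^2 + 6*w + 8) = w*(w - 2)^2*(w + 2)*(w + 4)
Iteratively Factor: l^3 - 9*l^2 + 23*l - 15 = (l - 3)*(l^2 - 6*l + 5) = (l - 5)*(l - 3)*(l - 1)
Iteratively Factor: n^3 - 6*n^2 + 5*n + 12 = (n + 1)*(n^2 - 7*n + 12) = (n - 4)*(n + 1)*(n - 3)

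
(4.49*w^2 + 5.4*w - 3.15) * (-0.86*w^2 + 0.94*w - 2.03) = -3.8614*w^4 - 0.4234*w^3 - 1.3297*w^2 - 13.923*w + 6.3945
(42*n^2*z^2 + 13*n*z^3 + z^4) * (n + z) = 42*n^3*z^2 + 55*n^2*z^3 + 14*n*z^4 + z^5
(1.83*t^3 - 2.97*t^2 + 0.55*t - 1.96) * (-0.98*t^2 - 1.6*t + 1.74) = -1.7934*t^5 - 0.0174000000000003*t^4 + 7.3972*t^3 - 4.127*t^2 + 4.093*t - 3.4104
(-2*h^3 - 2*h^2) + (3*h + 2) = -2*h^3 - 2*h^2 + 3*h + 2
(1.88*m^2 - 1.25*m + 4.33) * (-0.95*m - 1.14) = -1.786*m^3 - 0.9557*m^2 - 2.6885*m - 4.9362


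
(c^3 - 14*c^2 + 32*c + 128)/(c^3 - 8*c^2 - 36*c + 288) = (c^2 - 6*c - 16)/(c^2 - 36)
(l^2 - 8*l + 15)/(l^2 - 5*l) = (l - 3)/l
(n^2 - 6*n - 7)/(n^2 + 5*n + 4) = (n - 7)/(n + 4)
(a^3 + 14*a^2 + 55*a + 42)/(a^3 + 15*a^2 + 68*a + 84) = (a + 1)/(a + 2)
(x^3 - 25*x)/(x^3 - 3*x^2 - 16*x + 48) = x*(x^2 - 25)/(x^3 - 3*x^2 - 16*x + 48)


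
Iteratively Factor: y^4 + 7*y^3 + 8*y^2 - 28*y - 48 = (y + 2)*(y^3 + 5*y^2 - 2*y - 24) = (y + 2)*(y + 3)*(y^2 + 2*y - 8) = (y + 2)*(y + 3)*(y + 4)*(y - 2)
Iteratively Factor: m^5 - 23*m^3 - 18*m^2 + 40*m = (m - 1)*(m^4 + m^3 - 22*m^2 - 40*m) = (m - 1)*(m + 2)*(m^3 - m^2 - 20*m) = m*(m - 1)*(m + 2)*(m^2 - m - 20) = m*(m - 1)*(m + 2)*(m + 4)*(m - 5)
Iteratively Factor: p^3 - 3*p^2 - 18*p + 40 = (p - 5)*(p^2 + 2*p - 8) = (p - 5)*(p - 2)*(p + 4)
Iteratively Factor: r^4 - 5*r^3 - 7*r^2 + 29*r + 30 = (r - 3)*(r^3 - 2*r^2 - 13*r - 10) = (r - 3)*(r + 2)*(r^2 - 4*r - 5) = (r - 3)*(r + 1)*(r + 2)*(r - 5)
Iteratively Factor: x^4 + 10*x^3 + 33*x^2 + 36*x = (x)*(x^3 + 10*x^2 + 33*x + 36) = x*(x + 4)*(x^2 + 6*x + 9) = x*(x + 3)*(x + 4)*(x + 3)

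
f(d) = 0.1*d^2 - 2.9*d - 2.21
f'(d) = 0.2*d - 2.9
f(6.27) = -16.46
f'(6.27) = -1.65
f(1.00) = -5.01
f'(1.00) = -2.70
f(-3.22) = 8.16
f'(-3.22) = -3.54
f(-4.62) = 13.32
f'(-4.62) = -3.82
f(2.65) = -9.19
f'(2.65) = -2.37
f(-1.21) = 1.45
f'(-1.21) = -3.14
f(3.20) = -10.47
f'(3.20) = -2.26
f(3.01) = -10.03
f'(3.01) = -2.30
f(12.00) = -22.61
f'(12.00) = -0.50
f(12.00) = -22.61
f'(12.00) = -0.50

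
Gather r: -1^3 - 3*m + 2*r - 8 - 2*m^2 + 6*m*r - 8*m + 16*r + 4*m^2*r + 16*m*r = -2*m^2 - 11*m + r*(4*m^2 + 22*m + 18) - 9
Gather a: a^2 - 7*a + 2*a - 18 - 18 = a^2 - 5*a - 36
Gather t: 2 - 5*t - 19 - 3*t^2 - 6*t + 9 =-3*t^2 - 11*t - 8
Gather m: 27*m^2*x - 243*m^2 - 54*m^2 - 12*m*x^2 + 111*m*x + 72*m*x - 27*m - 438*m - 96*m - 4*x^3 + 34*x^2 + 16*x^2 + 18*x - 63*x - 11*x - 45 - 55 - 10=m^2*(27*x - 297) + m*(-12*x^2 + 183*x - 561) - 4*x^3 + 50*x^2 - 56*x - 110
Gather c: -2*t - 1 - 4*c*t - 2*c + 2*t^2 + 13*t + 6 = c*(-4*t - 2) + 2*t^2 + 11*t + 5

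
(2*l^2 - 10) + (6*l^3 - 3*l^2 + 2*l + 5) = 6*l^3 - l^2 + 2*l - 5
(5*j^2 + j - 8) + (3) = 5*j^2 + j - 5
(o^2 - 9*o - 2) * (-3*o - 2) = -3*o^3 + 25*o^2 + 24*o + 4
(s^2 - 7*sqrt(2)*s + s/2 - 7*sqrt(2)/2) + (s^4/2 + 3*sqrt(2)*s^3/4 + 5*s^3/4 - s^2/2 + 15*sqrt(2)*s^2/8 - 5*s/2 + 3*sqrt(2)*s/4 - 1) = s^4/2 + 3*sqrt(2)*s^3/4 + 5*s^3/4 + s^2/2 + 15*sqrt(2)*s^2/8 - 25*sqrt(2)*s/4 - 2*s - 7*sqrt(2)/2 - 1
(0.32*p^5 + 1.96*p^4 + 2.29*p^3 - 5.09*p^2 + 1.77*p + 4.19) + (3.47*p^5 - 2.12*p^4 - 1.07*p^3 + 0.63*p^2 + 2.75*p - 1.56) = 3.79*p^5 - 0.16*p^4 + 1.22*p^3 - 4.46*p^2 + 4.52*p + 2.63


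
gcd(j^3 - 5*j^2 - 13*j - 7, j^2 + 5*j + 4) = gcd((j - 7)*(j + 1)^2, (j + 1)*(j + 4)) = j + 1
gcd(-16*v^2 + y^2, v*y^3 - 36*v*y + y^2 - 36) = 1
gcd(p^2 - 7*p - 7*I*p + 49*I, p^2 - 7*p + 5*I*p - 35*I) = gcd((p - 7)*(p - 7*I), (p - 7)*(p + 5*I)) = p - 7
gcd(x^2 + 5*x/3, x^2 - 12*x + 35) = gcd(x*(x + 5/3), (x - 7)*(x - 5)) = 1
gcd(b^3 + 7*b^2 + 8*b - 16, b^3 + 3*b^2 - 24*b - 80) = b^2 + 8*b + 16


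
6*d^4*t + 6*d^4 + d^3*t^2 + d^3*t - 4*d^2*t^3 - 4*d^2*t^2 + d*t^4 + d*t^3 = (-3*d + t)*(-2*d + t)*(d + t)*(d*t + d)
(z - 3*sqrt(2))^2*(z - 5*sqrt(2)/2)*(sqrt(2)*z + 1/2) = sqrt(2)*z^4 - 33*z^3/2 + 175*sqrt(2)*z^2/4 - 66*z - 45*sqrt(2)/2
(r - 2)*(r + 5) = r^2 + 3*r - 10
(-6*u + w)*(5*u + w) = -30*u^2 - u*w + w^2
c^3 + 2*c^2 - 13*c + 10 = (c - 2)*(c - 1)*(c + 5)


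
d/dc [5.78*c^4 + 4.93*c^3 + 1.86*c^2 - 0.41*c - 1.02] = 23.12*c^3 + 14.79*c^2 + 3.72*c - 0.41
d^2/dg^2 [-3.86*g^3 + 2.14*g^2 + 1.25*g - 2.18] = 4.28 - 23.16*g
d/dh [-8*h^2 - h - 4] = -16*h - 1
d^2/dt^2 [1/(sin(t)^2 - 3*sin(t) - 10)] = (-4*sin(t)^4 + 9*sin(t)^3 - 43*sin(t)^2 + 12*sin(t) + 38)/((sin(t) - 5)^3*(sin(t) + 2)^3)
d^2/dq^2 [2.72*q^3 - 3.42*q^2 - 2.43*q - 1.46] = 16.32*q - 6.84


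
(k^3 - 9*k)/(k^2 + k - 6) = k*(k - 3)/(k - 2)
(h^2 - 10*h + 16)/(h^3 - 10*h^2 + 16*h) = 1/h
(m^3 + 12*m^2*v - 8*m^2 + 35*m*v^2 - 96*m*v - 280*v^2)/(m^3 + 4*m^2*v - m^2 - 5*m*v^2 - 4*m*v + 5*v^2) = (-m^2 - 7*m*v + 8*m + 56*v)/(-m^2 + m*v + m - v)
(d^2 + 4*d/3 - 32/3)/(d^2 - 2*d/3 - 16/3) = (d + 4)/(d + 2)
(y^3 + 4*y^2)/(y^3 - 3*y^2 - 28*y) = y/(y - 7)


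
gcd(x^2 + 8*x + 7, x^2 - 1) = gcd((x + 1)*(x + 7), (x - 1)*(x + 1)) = x + 1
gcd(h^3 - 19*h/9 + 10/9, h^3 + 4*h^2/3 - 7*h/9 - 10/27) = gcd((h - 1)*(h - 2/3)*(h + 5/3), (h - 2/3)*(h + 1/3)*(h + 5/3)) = h^2 + h - 10/9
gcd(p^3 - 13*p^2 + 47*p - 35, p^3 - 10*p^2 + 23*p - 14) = p^2 - 8*p + 7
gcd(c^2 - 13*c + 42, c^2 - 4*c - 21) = c - 7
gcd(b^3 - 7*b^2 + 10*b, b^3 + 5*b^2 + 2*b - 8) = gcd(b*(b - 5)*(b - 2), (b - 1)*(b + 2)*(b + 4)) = 1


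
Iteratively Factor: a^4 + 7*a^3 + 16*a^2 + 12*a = (a + 3)*(a^3 + 4*a^2 + 4*a) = a*(a + 3)*(a^2 + 4*a + 4) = a*(a + 2)*(a + 3)*(a + 2)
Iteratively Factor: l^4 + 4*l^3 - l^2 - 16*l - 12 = (l + 2)*(l^3 + 2*l^2 - 5*l - 6) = (l - 2)*(l + 2)*(l^2 + 4*l + 3) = (l - 2)*(l + 2)*(l + 3)*(l + 1)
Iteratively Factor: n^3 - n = (n - 1)*(n^2 + n) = (n - 1)*(n + 1)*(n)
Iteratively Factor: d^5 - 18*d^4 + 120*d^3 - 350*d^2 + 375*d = (d)*(d^4 - 18*d^3 + 120*d^2 - 350*d + 375) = d*(d - 5)*(d^3 - 13*d^2 + 55*d - 75) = d*(d - 5)^2*(d^2 - 8*d + 15) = d*(d - 5)^2*(d - 3)*(d - 5)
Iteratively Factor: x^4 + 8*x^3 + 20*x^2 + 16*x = (x + 2)*(x^3 + 6*x^2 + 8*x) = (x + 2)*(x + 4)*(x^2 + 2*x) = (x + 2)^2*(x + 4)*(x)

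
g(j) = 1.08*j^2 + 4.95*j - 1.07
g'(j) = 2.16*j + 4.95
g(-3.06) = -6.10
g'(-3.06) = -1.66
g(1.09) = 5.61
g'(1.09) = 7.30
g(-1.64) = -6.28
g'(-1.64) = 1.41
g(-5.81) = 6.63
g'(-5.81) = -7.60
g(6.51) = 76.93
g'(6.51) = 19.01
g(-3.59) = -4.92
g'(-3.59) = -2.80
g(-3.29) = -5.67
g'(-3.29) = -2.16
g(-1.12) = -5.26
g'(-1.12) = 2.53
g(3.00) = 23.50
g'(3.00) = 11.43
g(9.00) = 130.96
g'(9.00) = 24.39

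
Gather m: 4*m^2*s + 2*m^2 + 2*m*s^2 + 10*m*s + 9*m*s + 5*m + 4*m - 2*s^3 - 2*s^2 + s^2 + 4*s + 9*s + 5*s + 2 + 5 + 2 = m^2*(4*s + 2) + m*(2*s^2 + 19*s + 9) - 2*s^3 - s^2 + 18*s + 9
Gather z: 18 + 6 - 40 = -16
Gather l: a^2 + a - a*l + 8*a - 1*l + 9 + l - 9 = a^2 - a*l + 9*a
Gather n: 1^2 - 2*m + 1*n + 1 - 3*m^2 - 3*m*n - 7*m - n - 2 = -3*m^2 - 3*m*n - 9*m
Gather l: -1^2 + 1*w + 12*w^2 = 12*w^2 + w - 1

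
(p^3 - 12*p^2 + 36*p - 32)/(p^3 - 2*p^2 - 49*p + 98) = (p^2 - 10*p + 16)/(p^2 - 49)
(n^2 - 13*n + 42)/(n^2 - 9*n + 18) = (n - 7)/(n - 3)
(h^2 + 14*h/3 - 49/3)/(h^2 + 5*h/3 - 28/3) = (h + 7)/(h + 4)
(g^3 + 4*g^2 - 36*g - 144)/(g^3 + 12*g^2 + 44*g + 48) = (g - 6)/(g + 2)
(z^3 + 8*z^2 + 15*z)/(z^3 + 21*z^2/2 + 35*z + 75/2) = 2*z/(2*z + 5)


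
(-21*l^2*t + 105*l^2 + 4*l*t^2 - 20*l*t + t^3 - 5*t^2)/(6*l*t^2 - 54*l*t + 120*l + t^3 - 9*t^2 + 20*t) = (-21*l^2 + 4*l*t + t^2)/(6*l*t - 24*l + t^2 - 4*t)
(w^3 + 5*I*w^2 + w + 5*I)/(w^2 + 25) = (w^2 + 1)/(w - 5*I)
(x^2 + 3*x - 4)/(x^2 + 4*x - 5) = (x + 4)/(x + 5)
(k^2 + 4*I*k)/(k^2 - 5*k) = (k + 4*I)/(k - 5)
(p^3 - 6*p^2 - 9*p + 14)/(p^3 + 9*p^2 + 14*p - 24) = (p^2 - 5*p - 14)/(p^2 + 10*p + 24)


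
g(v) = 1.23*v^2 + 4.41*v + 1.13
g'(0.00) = 4.41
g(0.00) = 1.13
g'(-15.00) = -32.49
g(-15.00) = 211.73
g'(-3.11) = -3.24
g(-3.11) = -0.69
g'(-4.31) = -6.19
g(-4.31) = 4.97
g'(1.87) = 9.01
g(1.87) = 13.68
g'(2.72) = 11.10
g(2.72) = 22.23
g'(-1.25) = 1.34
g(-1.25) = -2.46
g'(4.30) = 14.99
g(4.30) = 42.84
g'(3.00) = 11.79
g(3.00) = 25.43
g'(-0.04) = 4.31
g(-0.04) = 0.96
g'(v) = 2.46*v + 4.41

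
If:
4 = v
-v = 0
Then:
No Solution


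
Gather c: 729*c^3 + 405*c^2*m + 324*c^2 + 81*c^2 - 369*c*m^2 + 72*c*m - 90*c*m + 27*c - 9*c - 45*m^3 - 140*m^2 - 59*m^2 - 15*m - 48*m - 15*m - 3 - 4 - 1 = 729*c^3 + c^2*(405*m + 405) + c*(-369*m^2 - 18*m + 18) - 45*m^3 - 199*m^2 - 78*m - 8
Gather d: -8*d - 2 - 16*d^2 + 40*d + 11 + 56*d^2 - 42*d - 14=40*d^2 - 10*d - 5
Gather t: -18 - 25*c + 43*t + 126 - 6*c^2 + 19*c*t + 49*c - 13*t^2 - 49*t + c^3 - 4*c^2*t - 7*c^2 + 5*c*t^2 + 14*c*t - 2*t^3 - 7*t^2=c^3 - 13*c^2 + 24*c - 2*t^3 + t^2*(5*c - 20) + t*(-4*c^2 + 33*c - 6) + 108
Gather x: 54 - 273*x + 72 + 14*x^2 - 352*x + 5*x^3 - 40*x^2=5*x^3 - 26*x^2 - 625*x + 126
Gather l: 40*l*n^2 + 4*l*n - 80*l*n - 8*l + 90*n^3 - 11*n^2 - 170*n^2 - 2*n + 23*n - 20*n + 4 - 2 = l*(40*n^2 - 76*n - 8) + 90*n^3 - 181*n^2 + n + 2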